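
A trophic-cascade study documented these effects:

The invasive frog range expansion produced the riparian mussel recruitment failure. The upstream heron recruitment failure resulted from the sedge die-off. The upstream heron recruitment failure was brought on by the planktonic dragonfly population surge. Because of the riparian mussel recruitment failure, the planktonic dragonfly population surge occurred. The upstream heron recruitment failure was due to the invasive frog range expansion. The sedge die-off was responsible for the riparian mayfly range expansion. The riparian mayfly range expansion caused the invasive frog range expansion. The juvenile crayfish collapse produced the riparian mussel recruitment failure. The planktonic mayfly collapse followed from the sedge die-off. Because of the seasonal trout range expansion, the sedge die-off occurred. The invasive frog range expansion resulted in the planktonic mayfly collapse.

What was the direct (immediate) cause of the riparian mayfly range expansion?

Upstream contributors include the seasonal trout range expansion, but only the sedge die-off feeds directly into the riparian mayfly range expansion.

the sedge die-off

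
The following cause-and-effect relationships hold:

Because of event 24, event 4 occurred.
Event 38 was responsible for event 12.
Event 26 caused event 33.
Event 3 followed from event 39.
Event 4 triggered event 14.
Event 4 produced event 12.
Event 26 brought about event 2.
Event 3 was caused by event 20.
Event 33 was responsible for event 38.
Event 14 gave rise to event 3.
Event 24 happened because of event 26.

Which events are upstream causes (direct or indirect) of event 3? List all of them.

Immediate causes of event 3: event 20, event 14, event 39.
Further upstream: event 26, event 24, event 4.

event 14, event 20, event 24, event 26, event 39, event 4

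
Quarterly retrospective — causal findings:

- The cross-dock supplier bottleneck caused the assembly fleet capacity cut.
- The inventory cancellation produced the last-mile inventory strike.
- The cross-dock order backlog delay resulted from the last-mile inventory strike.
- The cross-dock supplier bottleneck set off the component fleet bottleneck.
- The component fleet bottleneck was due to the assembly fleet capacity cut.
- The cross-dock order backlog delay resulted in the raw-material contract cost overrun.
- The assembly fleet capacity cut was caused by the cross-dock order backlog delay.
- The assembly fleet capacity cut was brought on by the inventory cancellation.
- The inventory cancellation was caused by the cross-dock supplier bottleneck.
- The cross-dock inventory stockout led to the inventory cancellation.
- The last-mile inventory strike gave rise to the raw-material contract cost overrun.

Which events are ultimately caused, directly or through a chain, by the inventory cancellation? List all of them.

Direct effects: the last-mile inventory strike, the assembly fleet capacity cut.
2 steps out: the cross-dock order backlog delay, the raw-material contract cost overrun, the component fleet bottleneck.
Not reachable from it: the cross-dock supplier bottleneck, the cross-dock inventory stockout.

the assembly fleet capacity cut, the component fleet bottleneck, the cross-dock order backlog delay, the last-mile inventory strike, the raw-material contract cost overrun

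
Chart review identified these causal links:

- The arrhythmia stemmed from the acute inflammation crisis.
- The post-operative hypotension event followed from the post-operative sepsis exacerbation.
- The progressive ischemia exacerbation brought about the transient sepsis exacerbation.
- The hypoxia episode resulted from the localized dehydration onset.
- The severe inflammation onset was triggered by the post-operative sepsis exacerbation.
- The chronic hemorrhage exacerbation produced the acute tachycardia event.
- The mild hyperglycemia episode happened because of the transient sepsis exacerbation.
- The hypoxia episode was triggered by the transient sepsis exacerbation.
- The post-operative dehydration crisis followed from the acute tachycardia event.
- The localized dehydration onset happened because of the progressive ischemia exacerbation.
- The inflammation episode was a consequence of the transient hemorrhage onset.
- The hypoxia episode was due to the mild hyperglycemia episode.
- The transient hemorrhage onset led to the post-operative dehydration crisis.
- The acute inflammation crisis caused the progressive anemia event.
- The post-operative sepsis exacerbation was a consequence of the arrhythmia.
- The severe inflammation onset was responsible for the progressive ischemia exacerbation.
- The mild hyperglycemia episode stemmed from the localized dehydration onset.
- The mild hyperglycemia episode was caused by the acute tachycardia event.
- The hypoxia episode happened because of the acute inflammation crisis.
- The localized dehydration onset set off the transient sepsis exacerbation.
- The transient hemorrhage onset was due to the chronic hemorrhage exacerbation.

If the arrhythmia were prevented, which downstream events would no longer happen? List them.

Downstream of the arrhythmia: the post-operative sepsis exacerbation, the severe inflammation onset, the post-operative hypotension event, the progressive ischemia exacerbation, the localized dehydration onset, the transient sepsis exacerbation, the mild hyperglycemia episode, the hypoxia episode.
Of those, still caused via another path: the mild hyperglycemia episode, the hypoxia episode.
The remainder have no surviving cause.

the localized dehydration onset, the post-operative hypotension event, the post-operative sepsis exacerbation, the progressive ischemia exacerbation, the severe inflammation onset, the transient sepsis exacerbation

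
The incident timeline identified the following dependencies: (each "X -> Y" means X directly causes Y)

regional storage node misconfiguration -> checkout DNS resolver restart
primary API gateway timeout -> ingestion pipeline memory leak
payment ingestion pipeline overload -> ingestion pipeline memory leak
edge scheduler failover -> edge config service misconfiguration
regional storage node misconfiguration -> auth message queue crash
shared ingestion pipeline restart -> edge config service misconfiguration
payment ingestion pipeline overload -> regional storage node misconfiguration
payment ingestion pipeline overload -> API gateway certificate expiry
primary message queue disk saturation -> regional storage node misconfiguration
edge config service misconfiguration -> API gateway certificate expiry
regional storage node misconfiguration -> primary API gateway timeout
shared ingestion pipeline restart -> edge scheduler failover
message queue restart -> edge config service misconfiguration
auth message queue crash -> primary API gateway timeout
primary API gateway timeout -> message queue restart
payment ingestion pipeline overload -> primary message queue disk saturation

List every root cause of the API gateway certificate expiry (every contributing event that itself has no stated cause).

the payment ingestion pipeline overload, the shared ingestion pipeline restart

Tracing upstream from the API gateway certificate expiry: the API gateway certificate expiry ← the edge config service misconfiguration ← the shared ingestion pipeline restart.
A separate upstream branch: the API gateway certificate expiry ← the payment ingestion pipeline overload.
Each of those chain origins has no stated cause.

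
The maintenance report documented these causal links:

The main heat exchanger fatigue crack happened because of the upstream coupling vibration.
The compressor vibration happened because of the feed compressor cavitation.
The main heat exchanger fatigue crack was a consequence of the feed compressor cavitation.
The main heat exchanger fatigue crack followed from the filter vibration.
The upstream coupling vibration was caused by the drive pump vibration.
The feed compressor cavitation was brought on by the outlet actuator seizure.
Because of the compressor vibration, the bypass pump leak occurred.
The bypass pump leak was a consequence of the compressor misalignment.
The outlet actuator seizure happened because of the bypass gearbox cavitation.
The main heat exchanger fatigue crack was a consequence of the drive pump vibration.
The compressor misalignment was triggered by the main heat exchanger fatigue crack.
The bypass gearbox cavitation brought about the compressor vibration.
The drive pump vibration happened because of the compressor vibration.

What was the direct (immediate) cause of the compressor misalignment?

the main heat exchanger fatigue crack

Upstream contributors include the bypass gearbox cavitation, the outlet actuator seizure, the feed compressor cavitation, the compressor vibration, the filter vibration, the drive pump vibration, the upstream coupling vibration, but only the main heat exchanger fatigue crack feeds directly into the compressor misalignment.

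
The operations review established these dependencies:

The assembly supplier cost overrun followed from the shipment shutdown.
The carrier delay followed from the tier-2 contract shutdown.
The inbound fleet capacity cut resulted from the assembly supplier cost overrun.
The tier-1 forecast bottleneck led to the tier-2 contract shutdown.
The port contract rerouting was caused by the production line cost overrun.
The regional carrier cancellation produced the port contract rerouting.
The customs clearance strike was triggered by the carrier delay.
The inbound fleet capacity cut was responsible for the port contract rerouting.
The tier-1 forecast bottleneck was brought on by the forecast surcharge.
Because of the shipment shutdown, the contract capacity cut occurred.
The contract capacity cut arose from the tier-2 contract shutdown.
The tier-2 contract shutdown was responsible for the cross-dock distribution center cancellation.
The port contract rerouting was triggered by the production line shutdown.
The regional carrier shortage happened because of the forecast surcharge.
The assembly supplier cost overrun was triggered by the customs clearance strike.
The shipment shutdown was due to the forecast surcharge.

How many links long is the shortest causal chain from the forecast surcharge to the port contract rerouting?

4

Shortest chain: the forecast surcharge → the shipment shutdown → the assembly supplier cost overrun → the inbound fleet capacity cut → the port contract rerouting.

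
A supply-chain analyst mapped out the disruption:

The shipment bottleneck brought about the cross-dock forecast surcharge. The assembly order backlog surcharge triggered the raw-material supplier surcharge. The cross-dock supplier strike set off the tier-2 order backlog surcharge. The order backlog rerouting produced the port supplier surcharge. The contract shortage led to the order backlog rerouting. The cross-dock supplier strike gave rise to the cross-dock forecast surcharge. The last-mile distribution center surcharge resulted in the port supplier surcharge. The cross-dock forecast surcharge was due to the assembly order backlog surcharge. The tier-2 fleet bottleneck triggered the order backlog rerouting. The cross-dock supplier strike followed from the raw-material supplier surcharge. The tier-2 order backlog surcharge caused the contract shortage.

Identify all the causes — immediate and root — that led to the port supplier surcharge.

the assembly order backlog surcharge, the contract shortage, the cross-dock supplier strike, the last-mile distribution center surcharge, the order backlog rerouting, the raw-material supplier surcharge, the tier-2 fleet bottleneck, the tier-2 order backlog surcharge

Immediate causes of the port supplier surcharge: the order backlog rerouting, the last-mile distribution center surcharge.
Further upstream: the assembly order backlog surcharge, the raw-material supplier surcharge, the cross-dock supplier strike, the tier-2 fleet bottleneck, the tier-2 order backlog surcharge, the contract shortage.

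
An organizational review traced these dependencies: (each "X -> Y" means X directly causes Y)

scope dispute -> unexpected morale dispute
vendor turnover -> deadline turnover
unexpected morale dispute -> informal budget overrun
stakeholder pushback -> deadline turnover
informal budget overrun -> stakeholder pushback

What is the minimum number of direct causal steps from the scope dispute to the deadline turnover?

Shortest chain: the scope dispute → the unexpected morale dispute → the informal budget overrun → the stakeholder pushback → the deadline turnover.

4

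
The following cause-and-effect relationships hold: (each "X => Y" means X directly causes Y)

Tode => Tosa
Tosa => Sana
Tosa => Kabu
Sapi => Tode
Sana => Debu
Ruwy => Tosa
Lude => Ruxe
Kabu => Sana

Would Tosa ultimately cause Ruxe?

No

Tosa leads to Kabu, Sana, Debu; Ruxe is not among them.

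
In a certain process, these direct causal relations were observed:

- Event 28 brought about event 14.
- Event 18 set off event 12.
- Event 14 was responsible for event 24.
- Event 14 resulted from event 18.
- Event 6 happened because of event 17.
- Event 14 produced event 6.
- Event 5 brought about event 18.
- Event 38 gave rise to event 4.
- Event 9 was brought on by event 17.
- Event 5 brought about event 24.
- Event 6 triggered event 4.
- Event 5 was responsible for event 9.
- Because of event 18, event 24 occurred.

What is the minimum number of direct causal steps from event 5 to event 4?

4

Shortest chain: event 5 → event 18 → event 14 → event 6 → event 4.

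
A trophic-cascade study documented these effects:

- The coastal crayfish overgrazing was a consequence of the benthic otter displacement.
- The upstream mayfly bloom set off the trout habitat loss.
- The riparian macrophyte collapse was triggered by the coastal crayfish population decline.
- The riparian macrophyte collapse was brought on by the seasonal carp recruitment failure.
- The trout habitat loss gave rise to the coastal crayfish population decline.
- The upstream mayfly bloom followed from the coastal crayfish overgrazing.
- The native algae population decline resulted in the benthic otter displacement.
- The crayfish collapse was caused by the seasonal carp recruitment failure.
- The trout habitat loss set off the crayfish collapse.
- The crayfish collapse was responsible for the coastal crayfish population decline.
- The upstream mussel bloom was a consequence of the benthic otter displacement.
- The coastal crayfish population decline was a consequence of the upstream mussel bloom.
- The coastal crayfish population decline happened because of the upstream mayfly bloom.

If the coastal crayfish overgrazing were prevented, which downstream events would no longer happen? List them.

the trout habitat loss, the upstream mayfly bloom

Downstream of the coastal crayfish overgrazing: the upstream mayfly bloom, the trout habitat loss, the crayfish collapse, the coastal crayfish population decline, the riparian macrophyte collapse.
Of those, still caused via another path: the crayfish collapse, the coastal crayfish population decline, the riparian macrophyte collapse.
The remainder have no surviving cause.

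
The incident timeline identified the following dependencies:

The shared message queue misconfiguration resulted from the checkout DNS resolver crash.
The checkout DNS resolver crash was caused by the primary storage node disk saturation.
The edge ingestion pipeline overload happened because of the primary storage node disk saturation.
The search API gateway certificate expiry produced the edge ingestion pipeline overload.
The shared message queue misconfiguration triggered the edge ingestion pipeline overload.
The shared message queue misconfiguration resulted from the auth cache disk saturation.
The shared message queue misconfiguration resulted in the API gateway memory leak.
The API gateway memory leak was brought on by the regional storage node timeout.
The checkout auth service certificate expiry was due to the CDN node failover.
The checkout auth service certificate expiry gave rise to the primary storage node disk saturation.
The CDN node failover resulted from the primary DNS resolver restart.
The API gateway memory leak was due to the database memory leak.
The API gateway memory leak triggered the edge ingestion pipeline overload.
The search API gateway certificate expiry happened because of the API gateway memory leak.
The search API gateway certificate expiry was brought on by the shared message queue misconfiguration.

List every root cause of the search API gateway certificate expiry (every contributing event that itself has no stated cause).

Tracing upstream from the search API gateway certificate expiry: the search API gateway certificate expiry ← the shared message queue misconfiguration ← the checkout DNS resolver crash ← the primary storage node disk saturation ← the checkout auth service certificate expiry ← the CDN node failover ← the primary DNS resolver restart.
A separate upstream branch: the search API gateway certificate expiry ← the shared message queue misconfiguration ← the auth cache disk saturation.
A separate upstream branch: the search API gateway certificate expiry ← the API gateway memory leak ← the database memory leak.
A separate upstream branch: the search API gateway certificate expiry ← the API gateway memory leak ← the regional storage node timeout.
Each of those chain origins has no stated cause.

the auth cache disk saturation, the database memory leak, the primary DNS resolver restart, the regional storage node timeout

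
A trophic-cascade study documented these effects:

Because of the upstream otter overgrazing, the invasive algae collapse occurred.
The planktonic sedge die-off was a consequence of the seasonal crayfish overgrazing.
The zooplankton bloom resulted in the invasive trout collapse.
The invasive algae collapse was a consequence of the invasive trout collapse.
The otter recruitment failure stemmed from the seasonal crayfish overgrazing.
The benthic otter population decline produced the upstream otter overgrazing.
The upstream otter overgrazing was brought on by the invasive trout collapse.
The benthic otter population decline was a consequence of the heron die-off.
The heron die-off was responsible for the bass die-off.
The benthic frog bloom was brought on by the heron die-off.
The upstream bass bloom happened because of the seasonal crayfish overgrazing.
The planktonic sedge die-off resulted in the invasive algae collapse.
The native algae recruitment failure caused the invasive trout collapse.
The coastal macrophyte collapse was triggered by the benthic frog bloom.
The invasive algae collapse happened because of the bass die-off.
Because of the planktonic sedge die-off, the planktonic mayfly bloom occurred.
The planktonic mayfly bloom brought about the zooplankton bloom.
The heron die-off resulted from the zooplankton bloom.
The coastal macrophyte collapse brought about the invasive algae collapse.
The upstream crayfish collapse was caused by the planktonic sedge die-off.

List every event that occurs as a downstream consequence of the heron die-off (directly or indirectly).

the bass die-off, the benthic frog bloom, the benthic otter population decline, the coastal macrophyte collapse, the invasive algae collapse, the upstream otter overgrazing

Direct effects: the benthic frog bloom, the benthic otter population decline, the bass die-off.
2 steps out: the coastal macrophyte collapse, the upstream otter overgrazing, the invasive algae collapse.
Not reachable from it: the seasonal crayfish overgrazing, the otter recruitment failure, the planktonic sedge die-off, the upstream crayfish collapse, the planktonic mayfly bloom, the upstream bass bloom, the zooplankton bloom, the native algae recruitment failure, the invasive trout collapse.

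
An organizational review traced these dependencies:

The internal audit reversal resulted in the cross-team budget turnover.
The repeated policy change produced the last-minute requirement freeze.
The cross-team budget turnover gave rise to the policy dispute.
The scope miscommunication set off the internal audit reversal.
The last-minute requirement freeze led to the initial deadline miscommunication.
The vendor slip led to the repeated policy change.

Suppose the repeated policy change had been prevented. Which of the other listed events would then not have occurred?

Downstream of the repeated policy change: the last-minute requirement freeze, the initial deadline miscommunication.

the initial deadline miscommunication, the last-minute requirement freeze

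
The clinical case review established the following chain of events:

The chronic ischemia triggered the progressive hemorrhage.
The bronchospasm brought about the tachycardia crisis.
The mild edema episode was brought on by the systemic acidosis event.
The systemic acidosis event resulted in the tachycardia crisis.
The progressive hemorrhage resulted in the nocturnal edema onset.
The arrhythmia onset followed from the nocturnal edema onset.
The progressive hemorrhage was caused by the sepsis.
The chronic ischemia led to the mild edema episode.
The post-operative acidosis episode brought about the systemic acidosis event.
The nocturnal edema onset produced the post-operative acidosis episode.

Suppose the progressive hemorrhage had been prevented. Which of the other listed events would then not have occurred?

the arrhythmia onset, the nocturnal edema onset, the post-operative acidosis episode, the systemic acidosis event

Downstream of the progressive hemorrhage: the nocturnal edema onset, the post-operative acidosis episode, the arrhythmia onset, the systemic acidosis event, the mild edema episode, the tachycardia crisis.
Of those, still caused via another path: the mild edema episode, the tachycardia crisis.
The remainder have no surviving cause.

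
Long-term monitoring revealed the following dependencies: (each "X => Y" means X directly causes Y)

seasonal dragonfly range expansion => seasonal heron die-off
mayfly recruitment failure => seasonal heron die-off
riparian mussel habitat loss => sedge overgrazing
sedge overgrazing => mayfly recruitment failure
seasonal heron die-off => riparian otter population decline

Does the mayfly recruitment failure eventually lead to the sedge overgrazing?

No

The mayfly recruitment failure leads to the seasonal heron die-off, the riparian otter population decline; the sedge overgrazing is not among them.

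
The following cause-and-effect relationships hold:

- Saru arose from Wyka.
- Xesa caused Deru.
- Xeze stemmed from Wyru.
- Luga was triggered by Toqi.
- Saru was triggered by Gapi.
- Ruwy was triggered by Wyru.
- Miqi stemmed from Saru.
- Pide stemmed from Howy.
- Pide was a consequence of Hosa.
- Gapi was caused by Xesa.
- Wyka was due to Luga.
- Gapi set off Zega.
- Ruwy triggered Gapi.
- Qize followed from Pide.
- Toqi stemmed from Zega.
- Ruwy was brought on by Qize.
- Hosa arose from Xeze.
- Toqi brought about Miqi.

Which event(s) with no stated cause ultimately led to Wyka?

Howy, Wyru, Xesa

Tracing upstream from Wyka: Wyka ← Luga ← Toqi ← Zega ← Gapi ← Xesa.
A separate upstream branch: Wyka ← Luga ← Toqi ← Zega ← Gapi ← Ruwy ← Wyru.
A separate upstream branch: Wyka ← Luga ← Toqi ← Zega ← Gapi ← Ruwy ← Qize ← Pide ← Howy.
Each of those chain origins has no stated cause.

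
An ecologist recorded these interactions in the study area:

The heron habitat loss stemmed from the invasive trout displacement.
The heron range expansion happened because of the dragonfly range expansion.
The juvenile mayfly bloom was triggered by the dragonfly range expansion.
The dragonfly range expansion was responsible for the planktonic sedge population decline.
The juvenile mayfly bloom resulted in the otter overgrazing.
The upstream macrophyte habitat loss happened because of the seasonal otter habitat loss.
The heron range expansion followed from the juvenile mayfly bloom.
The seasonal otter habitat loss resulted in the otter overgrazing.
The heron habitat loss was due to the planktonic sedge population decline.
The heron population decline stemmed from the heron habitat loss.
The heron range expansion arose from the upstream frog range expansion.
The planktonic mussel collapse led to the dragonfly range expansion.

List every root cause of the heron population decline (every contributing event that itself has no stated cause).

Tracing upstream from the heron population decline: the heron population decline ← the heron habitat loss ← the planktonic sedge population decline ← the dragonfly range expansion ← the planktonic mussel collapse.
A separate upstream branch: the heron population decline ← the heron habitat loss ← the invasive trout displacement.
Each of those chain origins has no stated cause.

the invasive trout displacement, the planktonic mussel collapse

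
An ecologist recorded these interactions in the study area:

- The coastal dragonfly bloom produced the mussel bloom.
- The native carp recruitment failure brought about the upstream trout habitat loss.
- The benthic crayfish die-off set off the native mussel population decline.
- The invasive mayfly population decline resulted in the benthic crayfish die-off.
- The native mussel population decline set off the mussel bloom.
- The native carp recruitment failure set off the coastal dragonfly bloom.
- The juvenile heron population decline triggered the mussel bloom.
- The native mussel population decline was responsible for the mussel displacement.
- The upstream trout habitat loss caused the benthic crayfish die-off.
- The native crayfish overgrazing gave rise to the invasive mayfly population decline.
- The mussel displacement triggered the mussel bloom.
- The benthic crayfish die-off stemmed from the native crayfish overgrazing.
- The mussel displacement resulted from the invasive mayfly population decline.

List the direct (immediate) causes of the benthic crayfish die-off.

Upstream contributors include the native carp recruitment failure, but only the invasive mayfly population decline, the native crayfish overgrazing, the upstream trout habitat loss feed directly into the benthic crayfish die-off.

the invasive mayfly population decline, the native crayfish overgrazing, the upstream trout habitat loss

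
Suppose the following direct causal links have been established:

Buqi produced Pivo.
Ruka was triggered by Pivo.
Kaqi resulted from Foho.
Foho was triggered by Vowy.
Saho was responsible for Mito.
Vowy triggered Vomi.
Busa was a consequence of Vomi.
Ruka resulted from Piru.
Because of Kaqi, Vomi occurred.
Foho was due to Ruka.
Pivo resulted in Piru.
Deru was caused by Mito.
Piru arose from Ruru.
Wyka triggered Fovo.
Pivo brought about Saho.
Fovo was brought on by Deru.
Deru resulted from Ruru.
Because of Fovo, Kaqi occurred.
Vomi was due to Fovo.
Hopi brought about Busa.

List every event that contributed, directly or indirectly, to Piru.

Buqi, Pivo, Ruru

Immediate causes of Piru: Pivo, Ruru.
Further upstream: Buqi.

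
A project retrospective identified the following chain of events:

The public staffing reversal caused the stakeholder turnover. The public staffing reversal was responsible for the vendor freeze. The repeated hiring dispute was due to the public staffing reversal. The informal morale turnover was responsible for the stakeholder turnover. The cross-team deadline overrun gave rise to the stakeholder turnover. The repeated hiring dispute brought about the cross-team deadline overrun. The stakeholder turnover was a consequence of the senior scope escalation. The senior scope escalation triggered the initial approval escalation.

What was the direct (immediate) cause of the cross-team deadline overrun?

the repeated hiring dispute

Upstream contributors include the public staffing reversal, but only the repeated hiring dispute feeds directly into the cross-team deadline overrun.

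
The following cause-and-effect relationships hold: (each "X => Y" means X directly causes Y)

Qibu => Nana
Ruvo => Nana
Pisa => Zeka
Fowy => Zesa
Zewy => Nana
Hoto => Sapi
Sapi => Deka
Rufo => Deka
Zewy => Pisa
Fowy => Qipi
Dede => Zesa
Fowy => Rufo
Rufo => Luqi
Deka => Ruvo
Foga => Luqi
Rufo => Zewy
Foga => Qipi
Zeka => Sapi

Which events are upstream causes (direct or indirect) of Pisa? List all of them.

Immediate cause of Pisa: Zewy.
Further upstream: Fowy, Rufo.

Fowy, Rufo, Zewy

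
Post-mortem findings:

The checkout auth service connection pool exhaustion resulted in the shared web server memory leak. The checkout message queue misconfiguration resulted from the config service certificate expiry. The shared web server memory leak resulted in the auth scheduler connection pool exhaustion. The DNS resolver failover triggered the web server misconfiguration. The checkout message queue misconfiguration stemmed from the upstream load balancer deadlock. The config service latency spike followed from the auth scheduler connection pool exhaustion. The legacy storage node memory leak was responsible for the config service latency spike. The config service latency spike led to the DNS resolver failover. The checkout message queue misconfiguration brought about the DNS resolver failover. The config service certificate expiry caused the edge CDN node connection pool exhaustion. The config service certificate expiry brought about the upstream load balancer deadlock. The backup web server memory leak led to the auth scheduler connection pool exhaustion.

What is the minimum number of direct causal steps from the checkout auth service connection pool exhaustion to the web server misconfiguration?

5

Shortest chain: the checkout auth service connection pool exhaustion → the shared web server memory leak → the auth scheduler connection pool exhaustion → the config service latency spike → the DNS resolver failover → the web server misconfiguration.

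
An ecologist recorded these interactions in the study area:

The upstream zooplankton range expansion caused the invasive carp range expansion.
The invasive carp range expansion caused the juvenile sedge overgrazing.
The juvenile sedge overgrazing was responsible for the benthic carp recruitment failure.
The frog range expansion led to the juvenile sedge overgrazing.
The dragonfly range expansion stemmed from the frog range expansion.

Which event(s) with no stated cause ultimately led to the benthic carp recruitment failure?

Tracing upstream from the benthic carp recruitment failure: the benthic carp recruitment failure ← the juvenile sedge overgrazing ← the frog range expansion.
A separate upstream branch: the benthic carp recruitment failure ← the juvenile sedge overgrazing ← the invasive carp range expansion ← the upstream zooplankton range expansion.
Each of those chain origins has no stated cause.

the frog range expansion, the upstream zooplankton range expansion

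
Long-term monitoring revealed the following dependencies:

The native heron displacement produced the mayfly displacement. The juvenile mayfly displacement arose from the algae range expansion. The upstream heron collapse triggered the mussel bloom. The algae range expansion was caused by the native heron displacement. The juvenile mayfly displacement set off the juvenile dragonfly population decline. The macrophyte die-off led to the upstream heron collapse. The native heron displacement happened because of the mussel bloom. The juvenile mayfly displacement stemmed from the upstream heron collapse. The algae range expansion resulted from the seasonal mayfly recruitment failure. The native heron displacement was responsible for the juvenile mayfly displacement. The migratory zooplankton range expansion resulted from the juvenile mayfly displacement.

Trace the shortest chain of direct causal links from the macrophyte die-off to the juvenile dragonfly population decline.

the macrophyte die-off → the upstream heron collapse
the upstream heron collapse → the juvenile mayfly displacement
the juvenile mayfly displacement → the juvenile dragonfly population decline
Length: 3 steps.

the macrophyte die-off → the upstream heron collapse → the juvenile mayfly displacement → the juvenile dragonfly population decline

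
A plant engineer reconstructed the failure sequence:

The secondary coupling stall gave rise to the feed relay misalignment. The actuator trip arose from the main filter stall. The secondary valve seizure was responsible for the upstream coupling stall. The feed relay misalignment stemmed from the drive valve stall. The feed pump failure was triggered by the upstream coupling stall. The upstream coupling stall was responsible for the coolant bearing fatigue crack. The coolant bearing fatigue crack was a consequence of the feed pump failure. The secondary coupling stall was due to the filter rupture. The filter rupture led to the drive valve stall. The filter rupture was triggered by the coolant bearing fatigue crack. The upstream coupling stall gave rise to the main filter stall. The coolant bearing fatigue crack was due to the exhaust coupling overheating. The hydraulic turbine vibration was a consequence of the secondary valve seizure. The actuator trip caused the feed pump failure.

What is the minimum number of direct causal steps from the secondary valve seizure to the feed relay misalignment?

Shortest chain: the secondary valve seizure → the upstream coupling stall → the coolant bearing fatigue crack → the filter rupture → the secondary coupling stall → the feed relay misalignment.

5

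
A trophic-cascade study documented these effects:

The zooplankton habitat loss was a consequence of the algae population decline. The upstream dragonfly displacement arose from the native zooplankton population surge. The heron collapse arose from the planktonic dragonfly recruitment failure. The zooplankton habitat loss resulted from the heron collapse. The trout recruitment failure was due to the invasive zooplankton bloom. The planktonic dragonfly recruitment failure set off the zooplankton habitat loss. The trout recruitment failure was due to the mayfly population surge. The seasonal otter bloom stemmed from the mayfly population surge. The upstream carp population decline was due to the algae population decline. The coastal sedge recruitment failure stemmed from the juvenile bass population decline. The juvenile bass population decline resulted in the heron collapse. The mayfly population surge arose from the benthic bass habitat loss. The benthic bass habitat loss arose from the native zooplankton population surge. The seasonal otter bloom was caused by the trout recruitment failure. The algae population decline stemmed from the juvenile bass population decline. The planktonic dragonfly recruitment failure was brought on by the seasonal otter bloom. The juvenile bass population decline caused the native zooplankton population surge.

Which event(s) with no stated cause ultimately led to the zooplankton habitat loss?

the invasive zooplankton bloom, the juvenile bass population decline

Tracing upstream from the zooplankton habitat loss: the zooplankton habitat loss ← the algae population decline ← the juvenile bass population decline.
A separate upstream branch: the zooplankton habitat loss ← the planktonic dragonfly recruitment failure ← the seasonal otter bloom ← the trout recruitment failure ← the invasive zooplankton bloom.
Each of those chain origins has no stated cause.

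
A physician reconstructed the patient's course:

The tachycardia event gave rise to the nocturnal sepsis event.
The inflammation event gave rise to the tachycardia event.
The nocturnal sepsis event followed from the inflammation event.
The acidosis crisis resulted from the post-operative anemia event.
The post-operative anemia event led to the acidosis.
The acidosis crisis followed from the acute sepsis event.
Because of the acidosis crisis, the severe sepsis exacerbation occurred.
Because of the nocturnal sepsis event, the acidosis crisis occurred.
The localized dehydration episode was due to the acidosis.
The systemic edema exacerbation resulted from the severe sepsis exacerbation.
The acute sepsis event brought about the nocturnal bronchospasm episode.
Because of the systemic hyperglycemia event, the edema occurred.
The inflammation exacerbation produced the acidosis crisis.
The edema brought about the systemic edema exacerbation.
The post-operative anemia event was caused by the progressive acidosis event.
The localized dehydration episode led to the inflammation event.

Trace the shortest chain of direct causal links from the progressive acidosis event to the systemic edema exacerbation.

the progressive acidosis event → the post-operative anemia event → the acidosis crisis → the severe sepsis exacerbation → the systemic edema exacerbation

the progressive acidosis event → the post-operative anemia event
the post-operative anemia event → the acidosis crisis
the acidosis crisis → the severe sepsis exacerbation
the severe sepsis exacerbation → the systemic edema exacerbation
Length: 4 steps.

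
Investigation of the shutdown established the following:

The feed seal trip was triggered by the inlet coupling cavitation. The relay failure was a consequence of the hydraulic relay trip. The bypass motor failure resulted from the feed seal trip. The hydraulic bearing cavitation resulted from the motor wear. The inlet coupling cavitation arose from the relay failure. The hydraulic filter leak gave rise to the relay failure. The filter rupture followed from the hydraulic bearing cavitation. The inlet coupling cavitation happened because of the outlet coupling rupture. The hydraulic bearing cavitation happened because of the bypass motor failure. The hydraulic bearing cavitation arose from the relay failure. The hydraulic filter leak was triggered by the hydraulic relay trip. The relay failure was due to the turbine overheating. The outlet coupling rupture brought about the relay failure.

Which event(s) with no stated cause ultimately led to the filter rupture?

Tracing upstream from the filter rupture: the filter rupture ← the hydraulic bearing cavitation ← the relay failure ← the hydraulic relay trip.
A separate upstream branch: the filter rupture ← the hydraulic bearing cavitation ← the relay failure ← the turbine overheating.
A separate upstream branch: the filter rupture ← the hydraulic bearing cavitation ← the motor wear.
A separate upstream branch: the filter rupture ← the hydraulic bearing cavitation ← the relay failure ← the outlet coupling rupture.
Each of those chain origins has no stated cause.

the hydraulic relay trip, the motor wear, the outlet coupling rupture, the turbine overheating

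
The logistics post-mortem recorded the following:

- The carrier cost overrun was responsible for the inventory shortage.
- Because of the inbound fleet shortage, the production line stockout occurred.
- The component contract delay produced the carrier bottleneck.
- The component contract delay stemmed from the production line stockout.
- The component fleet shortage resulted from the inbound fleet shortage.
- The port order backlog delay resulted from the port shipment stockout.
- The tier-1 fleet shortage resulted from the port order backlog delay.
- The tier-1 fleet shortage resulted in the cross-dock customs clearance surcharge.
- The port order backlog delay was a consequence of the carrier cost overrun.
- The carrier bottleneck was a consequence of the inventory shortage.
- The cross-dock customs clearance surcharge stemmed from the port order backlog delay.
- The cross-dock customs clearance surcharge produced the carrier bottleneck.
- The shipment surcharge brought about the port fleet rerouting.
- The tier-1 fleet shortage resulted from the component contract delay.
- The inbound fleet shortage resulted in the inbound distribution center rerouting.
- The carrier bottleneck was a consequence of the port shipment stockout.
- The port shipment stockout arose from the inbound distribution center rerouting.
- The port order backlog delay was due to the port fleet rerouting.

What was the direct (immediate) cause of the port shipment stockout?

the inbound distribution center rerouting

Upstream contributors include the inbound fleet shortage, but only the inbound distribution center rerouting feeds directly into the port shipment stockout.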